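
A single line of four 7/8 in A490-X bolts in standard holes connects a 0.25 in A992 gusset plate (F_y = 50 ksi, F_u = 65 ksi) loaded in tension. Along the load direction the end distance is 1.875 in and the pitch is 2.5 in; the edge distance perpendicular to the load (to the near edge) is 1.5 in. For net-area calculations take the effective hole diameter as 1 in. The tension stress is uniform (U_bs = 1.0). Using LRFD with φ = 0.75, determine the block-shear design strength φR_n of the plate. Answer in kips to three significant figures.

55.1 kips

Shear plane L_v = 1.875 + 3·2.5 = 9.375 in; A_gv = 9.375 × 0.25 = 2.344 in².
A_nv = (9.375 − 3.5·1) × 0.25 = 1.469 in².
A_nt = (1.5 − 0.5·1) × 0.25 = 0.25 in².
0.6 F_u A_nv = 57.28 kips; 0.6 F_y A_gv = 70.31 kips → shear rupture governs the shear term.
R_n = 57.28 + 1.0 × 65 × 0.25 = 73.53 kips.
Design strength φR_n = 0.75 × 73.53 = 55.1 kips.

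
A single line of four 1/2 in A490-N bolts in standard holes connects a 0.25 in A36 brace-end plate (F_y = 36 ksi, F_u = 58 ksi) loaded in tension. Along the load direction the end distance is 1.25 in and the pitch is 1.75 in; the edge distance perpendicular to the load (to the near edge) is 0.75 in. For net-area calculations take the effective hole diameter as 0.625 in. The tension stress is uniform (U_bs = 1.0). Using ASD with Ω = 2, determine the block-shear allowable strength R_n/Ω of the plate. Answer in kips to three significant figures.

20.7 kips

Shear plane L_v = 1.25 + 3·1.75 = 6.5 in; A_gv = 6.5 × 0.25 = 1.625 in².
A_nv = (6.5 − 3.5·0.625) × 0.25 = 1.078 in².
A_nt = (0.75 − 0.5·0.625) × 0.25 = 0.1094 in².
0.6 F_u A_nv = 37.52 kips; 0.6 F_y A_gv = 35.1 kips → shear yielding governs the shear term.
R_n = 35.1 + 1.0 × 58 × 0.1094 = 41.44 kips.
Allowable strength R_n/Ω = 41.44 / 2 = 20.7 kips.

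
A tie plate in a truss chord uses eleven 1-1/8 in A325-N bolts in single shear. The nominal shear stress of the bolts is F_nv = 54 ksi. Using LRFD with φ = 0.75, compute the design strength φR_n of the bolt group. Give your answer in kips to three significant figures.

443 kips

A_b = π × 1.125² / 4 = 0.994 in².
R_n = F_nv · A_b · n · n_s = 54 × 0.994 × 11 × 1 = 590.4 kips.
Design strength φR_n = 0.75 × 590.4 = 443 kips.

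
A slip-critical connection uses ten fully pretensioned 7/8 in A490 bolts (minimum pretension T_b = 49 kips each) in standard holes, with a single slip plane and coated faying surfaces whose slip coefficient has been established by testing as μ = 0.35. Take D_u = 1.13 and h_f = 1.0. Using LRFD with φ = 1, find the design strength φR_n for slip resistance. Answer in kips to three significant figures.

194 kips

R_n = μ · D_u · h_f · T_b · n_s · n_b = 0.35 × 1.13 × 1.0 × 49 × 1 × 10 = 193.8 kips.
Design strength φR_n = 1 × 193.8 = 194 kips.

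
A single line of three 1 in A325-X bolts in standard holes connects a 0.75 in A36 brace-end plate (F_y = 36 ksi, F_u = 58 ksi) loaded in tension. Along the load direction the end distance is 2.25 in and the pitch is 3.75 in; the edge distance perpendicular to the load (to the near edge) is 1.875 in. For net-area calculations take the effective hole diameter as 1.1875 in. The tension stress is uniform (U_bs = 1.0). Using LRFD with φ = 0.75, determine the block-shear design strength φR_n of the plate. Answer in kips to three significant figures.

Shear plane L_v = 2.25 + 2·3.75 = 9.75 in; A_gv = 9.75 × 0.75 = 7.312 in².
A_nv = (9.75 − 2.5·1.1875) × 0.75 = 5.086 in².
A_nt = (1.875 − 0.5·1.1875) × 0.75 = 0.9609 in².
0.6 F_u A_nv = 177 kips; 0.6 F_y A_gv = 157.9 kips → shear yielding governs the shear term.
R_n = 157.9 + 1.0 × 58 × 0.9609 = 213.7 kips.
Design strength φR_n = 0.75 × 213.7 = 160 kips.

160 kips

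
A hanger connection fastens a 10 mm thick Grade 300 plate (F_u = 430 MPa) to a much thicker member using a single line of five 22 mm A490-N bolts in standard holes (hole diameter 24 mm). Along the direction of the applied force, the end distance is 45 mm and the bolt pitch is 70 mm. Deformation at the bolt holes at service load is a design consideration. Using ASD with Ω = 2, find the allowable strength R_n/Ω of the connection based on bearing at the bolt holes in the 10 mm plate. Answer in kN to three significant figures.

Per bolt r_n = 1.2 l_c t F_u ≤ 2.4 d t F_u; upper limit = 2.4 × 22 × 10 × 430 / 1000 = 227 kN.
Edge bolt: l_c = 45 − 24/2 = 33 mm → 1.2 × 33 × 10 × 430 / 1000 = 170.3 → r_n = 170.3 kN.
Interior bolts: l_c = 70 − 24 = 46 mm → 1.2 × 46 × 10 × 430 / 1000 = 237.4 → r_n = 227 kN.
R_n = 1 × 170.3 + 4 × 227 = 1078 kN.
Allowable strength R_n/Ω = 1078 / 2 = 539 kN.

539 kN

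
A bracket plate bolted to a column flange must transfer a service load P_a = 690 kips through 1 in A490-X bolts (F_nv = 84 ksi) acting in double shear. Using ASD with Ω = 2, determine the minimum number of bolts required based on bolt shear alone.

11 bolts

A_b = π·1²/4 = 0.7854 in².
Per-bolt allowable strength R_n/Ω = 84 × 0.7854 × 2 / 2 = 65.97 kips.
n ≥ 690 / 65.97 = 10.46 → use 11 bolts.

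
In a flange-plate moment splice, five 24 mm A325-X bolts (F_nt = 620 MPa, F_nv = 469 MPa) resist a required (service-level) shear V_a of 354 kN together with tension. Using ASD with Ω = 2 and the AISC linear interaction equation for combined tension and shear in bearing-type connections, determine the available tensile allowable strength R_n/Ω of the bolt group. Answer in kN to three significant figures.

444 kN

A_b = π·24²/4 = 452.4 mm²; f_rv = 354 × 1000 / (5 × 452.4) = 156.5 MPa.
F'_nt = 1.3 F_nt − (Ω F_nt / F_nv) f_rv = 1.3·620 − (2·620/469)·156.5 = 392.2 MPa, capped at F_nt → F'_nt = 392.2 MPa.
R_n = F'_nt · A_b · n = 392.2 × 452.4 × 5 / 1000 = 887.2 kN.
Allowable strength R_n/Ω = 887.2 / 2 = 444 kN.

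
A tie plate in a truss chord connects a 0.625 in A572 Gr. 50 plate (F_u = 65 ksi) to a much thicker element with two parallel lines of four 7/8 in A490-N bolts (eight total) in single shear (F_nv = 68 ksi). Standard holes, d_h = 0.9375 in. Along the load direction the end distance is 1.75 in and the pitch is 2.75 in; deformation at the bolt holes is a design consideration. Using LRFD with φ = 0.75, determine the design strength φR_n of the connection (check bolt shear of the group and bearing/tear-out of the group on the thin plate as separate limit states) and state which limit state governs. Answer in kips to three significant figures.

Bolt shear: A_b = π·0.875²/4 = 0.6013 in²; R_n = 68 × 0.6013 × 8 × 1 = 327.1 kips → 0.75 × 327.1 = 245 kips.
Bearing (1.2 l_c t F_u ≤ 2.4 d t F_u): upper limit = 2.4·0.875·0.625·65 = 85.31 kips.
  Edge l_c = 1.75 − 0.9375/2 = 1.281 → r_n = 62.46 kips; interior l_c = 2.75 − 0.9375 = 1.812 → r_n = 85.31 kips.
  R_n,bearing = 2·62.46 + 6·85.31 = 636.8 kips → 0.75 × 636.8 = 478 kips.
Bolt shear governs: 245 kips.

245 kips (bolt shear governs)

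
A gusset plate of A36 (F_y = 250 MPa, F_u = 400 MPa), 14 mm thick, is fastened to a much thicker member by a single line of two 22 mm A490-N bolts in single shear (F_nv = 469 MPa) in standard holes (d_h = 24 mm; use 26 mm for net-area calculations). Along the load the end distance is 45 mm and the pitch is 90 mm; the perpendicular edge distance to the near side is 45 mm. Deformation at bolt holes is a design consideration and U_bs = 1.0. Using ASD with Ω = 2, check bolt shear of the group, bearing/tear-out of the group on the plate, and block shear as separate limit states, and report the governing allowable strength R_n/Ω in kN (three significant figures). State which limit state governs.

Bolt shear: A_b = π·22²/4 = 380.1 mm²; R_n = 469 × 380.1 × 2 × 1 / 1000 = 356.6 kN → 356.6 / 2 = 178 kN.
Bearing: edge l_c = 33, r_n = 221.8 kN; interior l_c = 66, r_n = 295.7 kN; R_n = 221.8 + 1·295.7 = 517.4 kN → 259 kN.
Block shear: A_gv = 1890, A_nv = 1344, A_nt = 448 mm²; R_n = min(0.6F_uA_nv, 0.6F_yA_gv) + U_bs·F_u·A_nt = 462.7 kN → 231 kN.
Bolt shear governs: 178 kN.

178 kN (bolt shear governs)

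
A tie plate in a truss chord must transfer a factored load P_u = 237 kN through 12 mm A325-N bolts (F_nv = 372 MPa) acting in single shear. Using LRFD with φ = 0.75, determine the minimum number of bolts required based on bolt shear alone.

A_b = π·12²/4 = 113.1 mm².
Per-bolt design strength φR_n = 0.75 × 372 × 113.1 × 1 / 1000 = 31.55 kN.
n ≥ 237 / 31.55 = 7.511 → use 8 bolts.

8 bolts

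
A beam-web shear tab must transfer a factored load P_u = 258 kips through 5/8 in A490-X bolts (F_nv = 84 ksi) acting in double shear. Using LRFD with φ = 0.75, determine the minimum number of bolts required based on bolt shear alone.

A_b = π·0.625²/4 = 0.3068 in².
Per-bolt design strength φR_n = 0.75 × 84 × 0.3068 × 2 = 38.66 kips.
n ≥ 258 / 38.66 = 6.674 → use 7 bolts.

7 bolts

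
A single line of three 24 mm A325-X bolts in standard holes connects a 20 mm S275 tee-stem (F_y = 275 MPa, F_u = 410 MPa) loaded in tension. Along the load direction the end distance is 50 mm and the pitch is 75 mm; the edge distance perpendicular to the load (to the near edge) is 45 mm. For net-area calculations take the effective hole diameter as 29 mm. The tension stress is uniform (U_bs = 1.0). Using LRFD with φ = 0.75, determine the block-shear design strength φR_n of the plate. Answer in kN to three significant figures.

Shear plane L_v = 50 + 2·75 = 200 mm; A_gv = 200 × 20 = 4000 mm².
A_nv = (200 − 2.5·29) × 20 = 2550 mm².
A_nt = (45 − 0.5·29) × 20 = 610 mm².
0.6 F_u A_nv = 627.3 kN; 0.6 F_y A_gv = 660 kN → shear rupture governs the shear term.
R_n = 627.3 + 1.0 × 410 × 610 / 1000 = 877.4 kN.
Design strength φR_n = 0.75 × 877.4 = 658 kN.

658 kN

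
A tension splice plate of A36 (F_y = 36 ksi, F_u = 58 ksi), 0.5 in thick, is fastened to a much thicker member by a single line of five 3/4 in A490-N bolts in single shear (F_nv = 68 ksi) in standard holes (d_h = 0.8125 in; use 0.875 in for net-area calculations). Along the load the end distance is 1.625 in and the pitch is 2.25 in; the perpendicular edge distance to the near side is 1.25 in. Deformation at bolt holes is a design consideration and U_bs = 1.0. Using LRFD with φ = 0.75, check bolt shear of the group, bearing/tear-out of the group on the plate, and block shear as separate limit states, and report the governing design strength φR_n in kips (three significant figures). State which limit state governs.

Bolt shear: A_b = π·0.75²/4 = 0.4418 in²; R_n = 68 × 0.4418 × 5 × 1 = 150.2 kips → 0.75 × 150.2 = 113 kips.
Bearing: edge l_c = 1.219, r_n = 42.41 kips; interior l_c = 1.438, r_n = 50.02 kips; R_n = 42.41 + 4·50.02 = 242.5 kips → 182 kips.
Block shear: A_gv = 5.312, A_nv = 3.344, A_nt = 0.4062 in²; R_n = min(0.6F_uA_nv, 0.6F_yA_gv) + U_bs·F_u·A_nt = 138.3 kips → 104 kips.
Block shear governs: 104 kips.

104 kips (block shear governs)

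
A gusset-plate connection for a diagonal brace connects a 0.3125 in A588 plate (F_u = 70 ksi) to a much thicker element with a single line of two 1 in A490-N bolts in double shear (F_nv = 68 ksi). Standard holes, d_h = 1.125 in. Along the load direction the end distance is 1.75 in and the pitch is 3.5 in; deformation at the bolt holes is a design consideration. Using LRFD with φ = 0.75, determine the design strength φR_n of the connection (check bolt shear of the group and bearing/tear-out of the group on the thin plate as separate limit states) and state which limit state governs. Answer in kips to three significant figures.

62.8 kips (bearing governs)

Bolt shear: A_b = π·1²/4 = 0.7854 in²; R_n = 68 × 0.7854 × 2 × 2 = 213.6 kips → 0.75 × 213.6 = 160 kips.
Bearing (1.2 l_c t F_u ≤ 2.4 d t F_u): upper limit = 2.4·1·0.3125·70 = 52.5 kips.
  Edge l_c = 1.75 − 1.125/2 = 1.188 → r_n = 31.17 kips; interior l_c = 3.5 − 1.125 = 2.375 → r_n = 52.5 kips.
  R_n,bearing = 1·31.17 + 1·52.5 = 83.67 kips → 0.75 × 83.67 = 62.8 kips.
Bearing governs: 62.8 kips.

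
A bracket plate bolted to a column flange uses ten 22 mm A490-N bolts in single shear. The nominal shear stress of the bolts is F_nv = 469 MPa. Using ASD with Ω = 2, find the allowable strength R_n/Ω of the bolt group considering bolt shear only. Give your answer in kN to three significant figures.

891 kN

A_b = π × 22² / 4 = 380.1 mm².
R_n = F_nv · A_b · n · n_s = 469 × 380.1 × 10 × 1 / 1000 = 1783 kN.
Allowable strength R_n/Ω = 1783 / 2 = 891 kN.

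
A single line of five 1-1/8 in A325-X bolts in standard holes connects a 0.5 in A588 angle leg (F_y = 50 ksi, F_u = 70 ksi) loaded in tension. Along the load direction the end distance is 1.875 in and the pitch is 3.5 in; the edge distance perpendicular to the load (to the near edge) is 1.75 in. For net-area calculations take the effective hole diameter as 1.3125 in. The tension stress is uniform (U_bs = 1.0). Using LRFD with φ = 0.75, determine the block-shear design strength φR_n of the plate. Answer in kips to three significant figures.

Shear plane L_v = 1.875 + 4·3.5 = 15.88 in; A_gv = 15.88 × 0.5 = 7.938 in².
A_nv = (15.88 − 4.5·1.3125) × 0.5 = 4.984 in².
A_nt = (1.75 − 0.5·1.3125) × 0.5 = 0.5469 in².
0.6 F_u A_nv = 209.3 kips; 0.6 F_y A_gv = 238.1 kips → shear rupture governs the shear term.
R_n = 209.3 + 1.0 × 70 × 0.5469 = 247.6 kips.
Design strength φR_n = 0.75 × 247.6 = 186 kips.

186 kips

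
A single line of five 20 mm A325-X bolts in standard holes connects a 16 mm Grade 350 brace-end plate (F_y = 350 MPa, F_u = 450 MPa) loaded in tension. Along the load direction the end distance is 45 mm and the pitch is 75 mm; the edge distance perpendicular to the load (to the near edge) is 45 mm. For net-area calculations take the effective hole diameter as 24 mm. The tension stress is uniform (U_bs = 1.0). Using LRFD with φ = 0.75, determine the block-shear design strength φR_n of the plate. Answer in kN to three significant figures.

946 kN

Shear plane L_v = 45 + 4·75 = 345 mm; A_gv = 345 × 16 = 5520 mm².
A_nv = (345 − 4.5·24) × 16 = 3792 mm².
A_nt = (45 − 0.5·24) × 16 = 528 mm².
0.6 F_u A_nv = 1024 kN; 0.6 F_y A_gv = 1159 kN → shear rupture governs the shear term.
R_n = 1024 + 1.0 × 450 × 528 / 1000 = 1261 kN.
Design strength φR_n = 0.75 × 1261 = 946 kN.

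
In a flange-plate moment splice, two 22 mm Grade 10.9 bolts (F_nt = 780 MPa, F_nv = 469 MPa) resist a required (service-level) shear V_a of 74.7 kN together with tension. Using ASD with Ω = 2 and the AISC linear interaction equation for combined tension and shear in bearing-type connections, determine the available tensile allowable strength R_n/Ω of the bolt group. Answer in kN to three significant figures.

261 kN

A_b = π·22²/4 = 380.1 mm²; f_rv = 74.7 × 1000 / (2 × 380.1) = 98.26 MPa.
F'_nt = 1.3 F_nt − (Ω F_nt / F_nv) f_rv = 1.3·780 − (2·780/469)·98.26 = 687.2 MPa, capped at F_nt → F'_nt = 687.2 MPa.
R_n = F'_nt · A_b · n = 687.2 × 380.1 × 2 / 1000 = 522.4 kN.
Allowable strength R_n/Ω = 522.4 / 2 = 261 kN.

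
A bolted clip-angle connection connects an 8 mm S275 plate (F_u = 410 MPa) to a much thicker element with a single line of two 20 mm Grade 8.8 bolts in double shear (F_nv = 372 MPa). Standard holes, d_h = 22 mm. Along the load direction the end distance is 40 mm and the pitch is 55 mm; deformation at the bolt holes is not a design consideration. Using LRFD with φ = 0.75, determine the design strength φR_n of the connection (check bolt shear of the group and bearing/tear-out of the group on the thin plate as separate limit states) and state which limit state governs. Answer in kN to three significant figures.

229 kN (bearing governs)

Bolt shear: A_b = π·20²/4 = 314.2 mm²; R_n = 372 × 314.2 × 2 × 2 / 1000 = 467.5 kN → 0.75 × 467.5 = 351 kN.
Bearing (1.5 l_c t F_u ≤ 3.0 d t F_u): upper limit = 3.0·20·8·410 / 1000 = 196.8 kN.
  Edge l_c = 40 − 22/2 = 29 → r_n = 142.7 kN; interior l_c = 55 − 22 = 33 → r_n = 162.4 kN.
  R_n,bearing = 1·142.7 + 1·162.4 = 305 kN → 0.75 × 305 = 229 kN.
Bearing governs: 229 kN.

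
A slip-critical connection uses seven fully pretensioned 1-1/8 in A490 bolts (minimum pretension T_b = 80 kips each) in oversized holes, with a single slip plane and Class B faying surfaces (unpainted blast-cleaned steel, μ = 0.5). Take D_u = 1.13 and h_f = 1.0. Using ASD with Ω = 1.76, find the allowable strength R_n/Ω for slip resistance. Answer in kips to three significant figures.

180 kips

R_n = μ · D_u · h_f · T_b · n_s · n_b = 0.5 × 1.13 × 1.0 × 80 × 1 × 7 = 316.4 kips.
Allowable strength R_n/Ω = 316.4 / 1.76 = 180 kips.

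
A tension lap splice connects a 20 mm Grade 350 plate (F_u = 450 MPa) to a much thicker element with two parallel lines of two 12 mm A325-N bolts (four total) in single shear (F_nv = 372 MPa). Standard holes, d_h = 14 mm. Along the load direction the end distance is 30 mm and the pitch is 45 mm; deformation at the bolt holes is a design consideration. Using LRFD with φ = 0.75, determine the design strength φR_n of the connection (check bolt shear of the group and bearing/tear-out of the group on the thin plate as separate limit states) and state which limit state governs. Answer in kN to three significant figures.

126 kN (bolt shear governs)

Bolt shear: A_b = π·12²/4 = 113.1 mm²; R_n = 372 × 113.1 × 4 × 1 / 1000 = 168.3 kN → 0.75 × 168.3 = 126 kN.
Bearing (1.2 l_c t F_u ≤ 2.4 d t F_u): upper limit = 2.4·12·20·450 / 1000 = 259.2 kN.
  Edge l_c = 30 − 14/2 = 23 → r_n = 248.4 kN; interior l_c = 45 − 14 = 31 → r_n = 259.2 kN.
  R_n,bearing = 2·248.4 + 2·259.2 = 1015 kN → 0.75 × 1015 = 761 kN.
Bolt shear governs: 126 kN.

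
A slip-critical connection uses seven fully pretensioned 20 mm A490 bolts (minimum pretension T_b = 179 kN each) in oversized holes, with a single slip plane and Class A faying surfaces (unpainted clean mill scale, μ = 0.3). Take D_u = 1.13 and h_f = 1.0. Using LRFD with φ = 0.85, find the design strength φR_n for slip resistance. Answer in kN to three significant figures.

R_n = μ · D_u · h_f · T_b · n_s · n_b = 0.3 × 1.13 × 1.0 × 179 × 1 × 7 = 424.8 kN.
Design strength φR_n = 0.85 × 424.8 = 361 kN.

361 kN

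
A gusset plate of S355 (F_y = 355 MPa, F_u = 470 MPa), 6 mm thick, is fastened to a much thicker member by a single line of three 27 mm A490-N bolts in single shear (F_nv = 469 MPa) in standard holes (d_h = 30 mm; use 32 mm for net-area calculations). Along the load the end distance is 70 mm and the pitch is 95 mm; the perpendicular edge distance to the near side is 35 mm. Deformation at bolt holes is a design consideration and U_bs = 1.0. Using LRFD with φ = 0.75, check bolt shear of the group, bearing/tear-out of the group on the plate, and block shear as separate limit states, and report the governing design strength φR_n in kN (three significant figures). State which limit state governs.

269 kN (block shear governs)

Bolt shear: A_b = π·27²/4 = 572.6 mm²; R_n = 469 × 572.6 × 3 × 1 / 1000 = 805.6 kN → 0.75 × 805.6 = 604 kN.
Bearing: edge l_c = 55, r_n = 182.7 kN; interior l_c = 65, r_n = 182.7 kN; R_n = 182.7 + 2·182.7 = 548.2 kN → 411 kN.
Block shear: A_gv = 1560, A_nv = 1080, A_nt = 114 mm²; R_n = min(0.6F_uA_nv, 0.6F_yA_gv) + U_bs·F_u·A_nt = 358.1 kN → 269 kN.
Block shear governs: 269 kN.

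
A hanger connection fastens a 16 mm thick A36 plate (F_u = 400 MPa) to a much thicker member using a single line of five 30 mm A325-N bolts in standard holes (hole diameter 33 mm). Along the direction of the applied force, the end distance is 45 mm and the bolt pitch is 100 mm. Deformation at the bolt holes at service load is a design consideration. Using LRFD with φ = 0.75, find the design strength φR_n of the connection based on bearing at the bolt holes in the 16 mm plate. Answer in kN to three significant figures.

Per bolt r_n = 1.2 l_c t F_u ≤ 2.4 d t F_u; upper limit = 2.4 × 30 × 16 × 400 / 1000 = 460.8 kN.
Edge bolt: l_c = 45 − 33/2 = 28.5 mm → 1.2 × 28.5 × 16 × 400 / 1000 = 218.9 → r_n = 218.9 kN.
Interior bolts: l_c = 100 − 33 = 67 mm → 1.2 × 67 × 16 × 400 / 1000 = 514.6 → r_n = 460.8 kN.
R_n = 1 × 218.9 + 4 × 460.8 = 2062 kN.
Design strength φR_n = 0.75 × 2062 = 1550 kN.

1550 kN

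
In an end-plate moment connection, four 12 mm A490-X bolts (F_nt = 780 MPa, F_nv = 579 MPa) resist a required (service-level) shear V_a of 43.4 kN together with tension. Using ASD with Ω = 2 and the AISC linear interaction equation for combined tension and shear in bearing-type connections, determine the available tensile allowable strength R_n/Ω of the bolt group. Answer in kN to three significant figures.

A_b = π·12²/4 = 113.1 mm²; f_rv = 43.4 × 1000 / (4 × 113.1) = 95.94 MPa.
F'_nt = 1.3 F_nt − (Ω F_nt / F_nv) f_rv = 1.3·780 − (2·780/579)·95.94 = 755.5 MPa, capped at F_nt → F'_nt = 755.5 MPa.
R_n = F'_nt · A_b · n = 755.5 × 113.1 × 4 / 1000 = 341.8 kN.
Allowable strength R_n/Ω = 341.8 / 2 = 171 kN.

171 kN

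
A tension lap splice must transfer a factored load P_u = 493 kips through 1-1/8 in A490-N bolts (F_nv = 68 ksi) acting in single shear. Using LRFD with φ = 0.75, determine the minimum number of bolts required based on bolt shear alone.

10 bolts

A_b = π·1.125²/4 = 0.994 in².
Per-bolt design strength φR_n = 0.75 × 68 × 0.994 × 1 = 50.69 kips.
n ≥ 493 / 50.69 = 9.725 → use 10 bolts.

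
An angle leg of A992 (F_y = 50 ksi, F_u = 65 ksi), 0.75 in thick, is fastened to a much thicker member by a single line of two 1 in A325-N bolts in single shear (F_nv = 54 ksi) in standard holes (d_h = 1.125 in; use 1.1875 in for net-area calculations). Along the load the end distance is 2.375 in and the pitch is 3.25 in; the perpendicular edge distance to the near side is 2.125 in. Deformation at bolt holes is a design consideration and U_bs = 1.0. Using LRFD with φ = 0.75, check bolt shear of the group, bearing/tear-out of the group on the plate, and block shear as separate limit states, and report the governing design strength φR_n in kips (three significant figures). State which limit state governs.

63.6 kips (bolt shear governs)

Bolt shear: A_b = π·1²/4 = 0.7854 in²; R_n = 54 × 0.7854 × 2 × 1 = 84.82 kips → 0.75 × 84.82 = 63.6 kips.
Bearing: edge l_c = 1.812, r_n = 106 kips; interior l_c = 2.125, r_n = 117 kips; R_n = 106 + 1·117 = 223 kips → 167 kips.
Block shear: A_gv = 4.219, A_nv = 2.883, A_nt = 1.148 in²; R_n = min(0.6F_uA_nv, 0.6F_yA_gv) + U_bs·F_u·A_nt = 187.1 kips → 140 kips.
Bolt shear governs: 63.6 kips.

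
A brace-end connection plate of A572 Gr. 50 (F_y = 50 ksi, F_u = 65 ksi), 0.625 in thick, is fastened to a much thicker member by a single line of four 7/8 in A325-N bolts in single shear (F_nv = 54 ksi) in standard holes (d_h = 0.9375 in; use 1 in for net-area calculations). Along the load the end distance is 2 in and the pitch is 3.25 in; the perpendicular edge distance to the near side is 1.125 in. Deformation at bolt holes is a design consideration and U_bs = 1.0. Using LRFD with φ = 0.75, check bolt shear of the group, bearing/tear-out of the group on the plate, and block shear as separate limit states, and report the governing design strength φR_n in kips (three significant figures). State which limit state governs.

Bolt shear: A_b = π·0.875²/4 = 0.6013 in²; R_n = 54 × 0.6013 × 4 × 1 = 129.9 kips → 0.75 × 129.9 = 97.4 kips.
Bearing: edge l_c = 1.531, r_n = 74.65 kips; interior l_c = 2.312, r_n = 85.31 kips; R_n = 74.65 + 3·85.31 = 330.6 kips → 248 kips.
Block shear: A_gv = 7.344, A_nv = 5.156, A_nt = 0.3906 in²; R_n = min(0.6F_uA_nv, 0.6F_yA_gv) + U_bs·F_u·A_nt = 226.5 kips → 170 kips.
Bolt shear governs: 97.4 kips.

97.4 kips (bolt shear governs)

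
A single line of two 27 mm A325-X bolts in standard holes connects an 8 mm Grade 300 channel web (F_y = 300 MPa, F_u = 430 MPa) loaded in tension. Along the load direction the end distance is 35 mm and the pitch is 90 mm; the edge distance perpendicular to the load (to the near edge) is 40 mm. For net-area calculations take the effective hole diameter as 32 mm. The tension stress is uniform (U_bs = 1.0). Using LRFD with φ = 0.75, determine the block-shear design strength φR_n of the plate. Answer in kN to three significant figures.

181 kN

Shear plane L_v = 35 + 1·90 = 125 mm; A_gv = 125 × 8 = 1000 mm².
A_nv = (125 − 1.5·32) × 8 = 616 mm².
A_nt = (40 − 0.5·32) × 8 = 192 mm².
0.6 F_u A_nv = 158.9 kN; 0.6 F_y A_gv = 180 kN → shear rupture governs the shear term.
R_n = 158.9 + 1.0 × 430 × 192 / 1000 = 241.5 kN.
Design strength φR_n = 0.75 × 241.5 = 181 kN.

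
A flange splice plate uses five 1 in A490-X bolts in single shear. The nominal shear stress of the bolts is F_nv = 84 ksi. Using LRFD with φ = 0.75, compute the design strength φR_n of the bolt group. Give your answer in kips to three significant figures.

A_b = π × 1² / 4 = 0.7854 in².
R_n = F_nv · A_b · n · n_s = 84 × 0.7854 × 5 × 1 = 329.9 kips.
Design strength φR_n = 0.75 × 329.9 = 247 kips.

247 kips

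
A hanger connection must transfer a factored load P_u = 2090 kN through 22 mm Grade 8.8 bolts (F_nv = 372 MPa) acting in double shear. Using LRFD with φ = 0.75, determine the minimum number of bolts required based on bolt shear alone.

10 bolts

A_b = π·22²/4 = 380.1 mm².
Per-bolt design strength φR_n = 0.75 × 372 × 380.1 × 2 / 1000 = 212.1 kN.
n ≥ 2090 / 212.1 = 9.853 → use 10 bolts.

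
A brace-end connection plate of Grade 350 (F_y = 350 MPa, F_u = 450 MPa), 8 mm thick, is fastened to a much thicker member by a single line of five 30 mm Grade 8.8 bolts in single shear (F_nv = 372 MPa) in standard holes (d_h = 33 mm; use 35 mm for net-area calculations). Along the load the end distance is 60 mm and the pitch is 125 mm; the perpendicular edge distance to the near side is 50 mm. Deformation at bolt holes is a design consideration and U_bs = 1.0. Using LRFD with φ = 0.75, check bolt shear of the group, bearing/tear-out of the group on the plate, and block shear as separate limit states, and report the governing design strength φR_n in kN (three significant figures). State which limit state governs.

Bolt shear: A_b = π·30²/4 = 706.9 mm²; R_n = 372 × 706.9 × 5 × 1 / 1000 = 1315 kN → 0.75 × 1315 = 986 kN.
Bearing: edge l_c = 43.5, r_n = 187.9 kN; interior l_c = 92, r_n = 259.2 kN; R_n = 187.9 + 4·259.2 = 1225 kN → 919 kN.
Block shear: A_gv = 4480, A_nv = 3220, A_nt = 260 mm²; R_n = min(0.6F_uA_nv, 0.6F_yA_gv) + U_bs·F_u·A_nt = 986.4 kN → 740 kN.
Block shear governs: 740 kN.

740 kN (block shear governs)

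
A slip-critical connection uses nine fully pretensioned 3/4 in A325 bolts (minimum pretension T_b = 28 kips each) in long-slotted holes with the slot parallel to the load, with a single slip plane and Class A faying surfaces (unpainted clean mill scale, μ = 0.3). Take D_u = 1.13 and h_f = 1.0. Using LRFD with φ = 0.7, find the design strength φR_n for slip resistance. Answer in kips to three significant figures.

59.8 kips

R_n = μ · D_u · h_f · T_b · n_s · n_b = 0.3 × 1.13 × 1.0 × 28 × 1 × 9 = 85.43 kips.
Design strength φR_n = 0.7 × 85.43 = 59.8 kips.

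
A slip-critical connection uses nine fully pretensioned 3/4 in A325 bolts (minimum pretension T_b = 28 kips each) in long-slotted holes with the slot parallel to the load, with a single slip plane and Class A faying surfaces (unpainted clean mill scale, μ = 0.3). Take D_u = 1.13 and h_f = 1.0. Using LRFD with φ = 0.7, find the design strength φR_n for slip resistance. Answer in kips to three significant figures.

59.8 kips

R_n = μ · D_u · h_f · T_b · n_s · n_b = 0.3 × 1.13 × 1.0 × 28 × 1 × 9 = 85.43 kips.
Design strength φR_n = 0.7 × 85.43 = 59.8 kips.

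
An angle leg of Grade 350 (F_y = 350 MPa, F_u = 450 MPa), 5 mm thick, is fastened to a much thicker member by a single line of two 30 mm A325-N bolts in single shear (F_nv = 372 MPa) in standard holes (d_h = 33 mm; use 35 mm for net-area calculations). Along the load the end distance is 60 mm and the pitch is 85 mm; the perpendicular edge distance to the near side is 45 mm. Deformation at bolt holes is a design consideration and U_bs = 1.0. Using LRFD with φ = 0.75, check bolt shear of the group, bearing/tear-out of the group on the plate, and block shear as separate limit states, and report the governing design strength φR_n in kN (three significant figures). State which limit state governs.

Bolt shear: A_b = π·30²/4 = 706.9 mm²; R_n = 372 × 706.9 × 2 × 1 / 1000 = 525.9 kN → 0.75 × 525.9 = 394 kN.
Bearing: edge l_c = 43.5, r_n = 117.5 kN; interior l_c = 52, r_n = 140.4 kN; R_n = 117.5 + 1·140.4 = 257.9 kN → 193 kN.
Block shear: A_gv = 725, A_nv = 462.5, A_nt = 137.5 mm²; R_n = min(0.6F_uA_nv, 0.6F_yA_gv) + U_bs·F_u·A_nt = 186.8 kN → 140 kN.
Block shear governs: 140 kN.

140 kN (block shear governs)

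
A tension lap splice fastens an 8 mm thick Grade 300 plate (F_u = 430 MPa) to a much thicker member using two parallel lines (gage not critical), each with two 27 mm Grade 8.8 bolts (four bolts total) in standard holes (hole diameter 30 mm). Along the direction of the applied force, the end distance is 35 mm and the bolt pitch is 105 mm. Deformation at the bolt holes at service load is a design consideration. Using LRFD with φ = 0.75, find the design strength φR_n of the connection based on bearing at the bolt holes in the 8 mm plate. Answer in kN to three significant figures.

Per bolt r_n = 1.2 l_c t F_u ≤ 2.4 d t F_u; upper limit = 2.4 × 27 × 8 × 430 / 1000 = 222.9 kN.
Edge bolt: l_c = 35 − 30/2 = 20 mm → 1.2 × 20 × 8 × 430 / 1000 = 82.56 → r_n = 82.56 kN.
Interior bolts: l_c = 105 − 30 = 75 mm → 1.2 × 75 × 8 × 430 / 1000 = 309.6 → r_n = 222.9 kN.
R_n = 2 × 82.56 + 2 × 222.9 = 610.9 kN.
Design strength φR_n = 0.75 × 610.9 = 458 kN.

458 kN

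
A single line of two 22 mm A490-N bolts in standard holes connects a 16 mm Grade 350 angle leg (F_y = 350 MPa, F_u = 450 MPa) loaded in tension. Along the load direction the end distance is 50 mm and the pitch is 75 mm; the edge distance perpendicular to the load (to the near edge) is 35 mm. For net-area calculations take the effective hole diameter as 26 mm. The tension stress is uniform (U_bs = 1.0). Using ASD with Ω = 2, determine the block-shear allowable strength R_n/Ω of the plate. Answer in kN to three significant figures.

265 kN

Shear plane L_v = 50 + 1·75 = 125 mm; A_gv = 125 × 16 = 2000 mm².
A_nv = (125 − 1.5·26) × 16 = 1376 mm².
A_nt = (35 − 0.5·26) × 16 = 352 mm².
0.6 F_u A_nv = 371.5 kN; 0.6 F_y A_gv = 420 kN → shear rupture governs the shear term.
R_n = 371.5 + 1.0 × 450 × 352 / 1000 = 529.9 kN.
Allowable strength R_n/Ω = 529.9 / 2 = 265 kN.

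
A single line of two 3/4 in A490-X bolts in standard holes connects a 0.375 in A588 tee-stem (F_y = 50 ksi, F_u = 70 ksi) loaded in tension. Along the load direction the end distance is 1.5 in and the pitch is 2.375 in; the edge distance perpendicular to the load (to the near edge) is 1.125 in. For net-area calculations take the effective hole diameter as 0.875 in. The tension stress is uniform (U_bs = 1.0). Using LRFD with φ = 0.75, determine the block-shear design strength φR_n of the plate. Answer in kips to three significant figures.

43.8 kips

Shear plane L_v = 1.5 + 1·2.375 = 3.875 in; A_gv = 3.875 × 0.375 = 1.453 in².
A_nv = (3.875 − 1.5·0.875) × 0.375 = 0.9609 in².
A_nt = (1.125 − 0.5·0.875) × 0.375 = 0.2578 in².
0.6 F_u A_nv = 40.36 kips; 0.6 F_y A_gv = 43.59 kips → shear rupture governs the shear term.
R_n = 40.36 + 1.0 × 70 × 0.2578 = 58.41 kips.
Design strength φR_n = 0.75 × 58.41 = 43.8 kips.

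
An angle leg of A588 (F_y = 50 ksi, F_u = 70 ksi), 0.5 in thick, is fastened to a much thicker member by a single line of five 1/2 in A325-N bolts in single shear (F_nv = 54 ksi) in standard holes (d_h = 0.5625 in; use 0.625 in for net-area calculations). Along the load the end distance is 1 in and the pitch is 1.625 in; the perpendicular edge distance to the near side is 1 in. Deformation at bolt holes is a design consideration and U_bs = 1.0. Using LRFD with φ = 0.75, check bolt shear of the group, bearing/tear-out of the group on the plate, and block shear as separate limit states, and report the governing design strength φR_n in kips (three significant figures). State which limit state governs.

Bolt shear: A_b = π·0.5²/4 = 0.1963 in²; R_n = 54 × 0.1963 × 5 × 1 = 53.01 kips → 0.75 × 53.01 = 39.8 kips.
Bearing: edge l_c = 0.7188, r_n = 30.19 kips; interior l_c = 1.062, r_n = 42 kips; R_n = 30.19 + 4·42 = 198.2 kips → 149 kips.
Block shear: A_gv = 3.75, A_nv = 2.344, A_nt = 0.3438 in²; R_n = min(0.6F_uA_nv, 0.6F_yA_gv) + U_bs·F_u·A_nt = 122.5 kips → 91.9 kips.
Bolt shear governs: 39.8 kips.

39.8 kips (bolt shear governs)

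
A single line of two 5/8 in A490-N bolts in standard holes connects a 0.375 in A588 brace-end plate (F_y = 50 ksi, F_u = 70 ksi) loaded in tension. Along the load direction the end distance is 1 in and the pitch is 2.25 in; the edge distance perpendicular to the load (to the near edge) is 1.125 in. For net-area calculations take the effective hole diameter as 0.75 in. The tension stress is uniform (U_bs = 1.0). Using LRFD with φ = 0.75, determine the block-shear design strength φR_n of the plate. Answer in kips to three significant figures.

39.9 kips

Shear plane L_v = 1 + 1·2.25 = 3.25 in; A_gv = 3.25 × 0.375 = 1.219 in².
A_nv = (3.25 − 1.5·0.75) × 0.375 = 0.7969 in².
A_nt = (1.125 − 0.5·0.75) × 0.375 = 0.2812 in².
0.6 F_u A_nv = 33.47 kips; 0.6 F_y A_gv = 36.56 kips → shear rupture governs the shear term.
R_n = 33.47 + 1.0 × 70 × 0.2812 = 53.16 kips.
Design strength φR_n = 0.75 × 53.16 = 39.9 kips.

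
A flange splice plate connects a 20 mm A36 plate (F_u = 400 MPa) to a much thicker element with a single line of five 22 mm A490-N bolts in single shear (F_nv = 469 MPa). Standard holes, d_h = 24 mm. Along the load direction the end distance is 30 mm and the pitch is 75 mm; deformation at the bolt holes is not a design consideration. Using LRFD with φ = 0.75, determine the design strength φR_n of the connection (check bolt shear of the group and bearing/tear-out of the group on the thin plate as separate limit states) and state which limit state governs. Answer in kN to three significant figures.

669 kN (bolt shear governs)

Bolt shear: A_b = π·22²/4 = 380.1 mm²; R_n = 469 × 380.1 × 5 × 1 / 1000 = 891.4 kN → 0.75 × 891.4 = 669 kN.
Bearing (1.5 l_c t F_u ≤ 3.0 d t F_u): upper limit = 3.0·22·20·400 / 1000 = 528 kN.
  Edge l_c = 30 − 24/2 = 18 → r_n = 216 kN; interior l_c = 75 − 24 = 51 → r_n = 528 kN.
  R_n,bearing = 1·216 + 4·528 = 2328 kN → 0.75 × 2328 = 1750 kN.
Bolt shear governs: 669 kN.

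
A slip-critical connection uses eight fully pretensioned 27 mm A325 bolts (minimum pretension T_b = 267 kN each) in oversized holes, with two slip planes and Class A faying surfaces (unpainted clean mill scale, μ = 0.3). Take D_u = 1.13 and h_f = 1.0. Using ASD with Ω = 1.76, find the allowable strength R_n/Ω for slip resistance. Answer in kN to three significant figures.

823 kN

R_n = μ · D_u · h_f · T_b · n_s · n_b = 0.3 × 1.13 × 1.0 × 267 × 2 × 8 = 1448 kN.
Allowable strength R_n/Ω = 1448 / 1.76 = 823 kN.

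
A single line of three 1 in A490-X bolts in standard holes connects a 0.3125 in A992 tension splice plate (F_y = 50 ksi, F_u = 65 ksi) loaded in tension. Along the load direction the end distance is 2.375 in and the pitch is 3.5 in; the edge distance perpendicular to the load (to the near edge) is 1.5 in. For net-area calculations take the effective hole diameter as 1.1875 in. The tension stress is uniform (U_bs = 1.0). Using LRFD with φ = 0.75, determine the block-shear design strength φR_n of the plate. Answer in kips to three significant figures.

Shear plane L_v = 2.375 + 2·3.5 = 9.375 in; A_gv = 9.375 × 0.3125 = 2.93 in².
A_nv = (9.375 − 2.5·1.1875) × 0.3125 = 2.002 in².
A_nt = (1.5 − 0.5·1.1875) × 0.3125 = 0.2832 in².
0.6 F_u A_nv = 78.08 kips; 0.6 F_y A_gv = 87.89 kips → shear rupture governs the shear term.
R_n = 78.08 + 1.0 × 65 × 0.2832 = 96.48 kips.
Design strength φR_n = 0.75 × 96.48 = 72.4 kips.

72.4 kips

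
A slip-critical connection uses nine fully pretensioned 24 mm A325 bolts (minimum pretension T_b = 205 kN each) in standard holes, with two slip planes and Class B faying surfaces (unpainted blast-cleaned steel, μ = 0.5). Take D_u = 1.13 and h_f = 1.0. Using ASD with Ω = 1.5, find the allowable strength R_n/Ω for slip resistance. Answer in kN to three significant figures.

R_n = μ · D_u · h_f · T_b · n_s · n_b = 0.5 × 1.13 × 1.0 × 205 × 2 × 9 = 2085 kN.
Allowable strength R_n/Ω = 2085 / 1.5 = 1390 kN.

1390 kN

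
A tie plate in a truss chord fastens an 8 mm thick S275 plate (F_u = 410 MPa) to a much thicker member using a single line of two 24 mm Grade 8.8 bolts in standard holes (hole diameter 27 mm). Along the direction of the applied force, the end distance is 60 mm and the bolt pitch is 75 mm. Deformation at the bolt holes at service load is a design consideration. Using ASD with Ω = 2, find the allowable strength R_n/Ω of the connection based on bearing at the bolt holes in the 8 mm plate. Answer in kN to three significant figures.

186 kN

Per bolt r_n = 1.2 l_c t F_u ≤ 2.4 d t F_u; upper limit = 2.4 × 24 × 8 × 410 / 1000 = 188.9 kN.
Edge bolt: l_c = 60 − 27/2 = 46.5 mm → 1.2 × 46.5 × 8 × 410 / 1000 = 183 → r_n = 183 kN.
Interior bolts: l_c = 75 − 27 = 48 mm → 1.2 × 48 × 8 × 410 / 1000 = 188.9 → r_n = 188.9 kN.
R_n = 1 × 183 + 1 × 188.9 = 372 kN.
Allowable strength R_n/Ω = 372 / 2 = 186 kN.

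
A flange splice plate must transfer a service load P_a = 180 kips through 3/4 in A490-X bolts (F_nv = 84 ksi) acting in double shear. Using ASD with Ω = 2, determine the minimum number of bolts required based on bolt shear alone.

5 bolts

A_b = π·0.75²/4 = 0.4418 in².
Per-bolt allowable strength R_n/Ω = 84 × 0.4418 × 2 / 2 = 37.11 kips.
n ≥ 180 / 37.11 = 4.85 → use 5 bolts.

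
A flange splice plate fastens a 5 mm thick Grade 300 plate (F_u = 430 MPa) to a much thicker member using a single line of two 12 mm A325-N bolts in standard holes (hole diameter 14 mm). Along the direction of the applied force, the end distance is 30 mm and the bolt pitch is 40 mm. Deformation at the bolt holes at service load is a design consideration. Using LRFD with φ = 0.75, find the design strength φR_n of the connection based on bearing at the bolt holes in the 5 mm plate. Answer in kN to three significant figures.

90.9 kN

Per bolt r_n = 1.2 l_c t F_u ≤ 2.4 d t F_u; upper limit = 2.4 × 12 × 5 × 430 / 1000 = 61.92 kN.
Edge bolt: l_c = 30 − 14/2 = 23 mm → 1.2 × 23 × 5 × 430 / 1000 = 59.34 → r_n = 59.34 kN.
Interior bolts: l_c = 40 − 14 = 26 mm → 1.2 × 26 × 5 × 430 / 1000 = 67.08 → r_n = 61.92 kN.
R_n = 1 × 59.34 + 1 × 61.92 = 121.3 kN.
Design strength φR_n = 0.75 × 121.3 = 90.9 kN.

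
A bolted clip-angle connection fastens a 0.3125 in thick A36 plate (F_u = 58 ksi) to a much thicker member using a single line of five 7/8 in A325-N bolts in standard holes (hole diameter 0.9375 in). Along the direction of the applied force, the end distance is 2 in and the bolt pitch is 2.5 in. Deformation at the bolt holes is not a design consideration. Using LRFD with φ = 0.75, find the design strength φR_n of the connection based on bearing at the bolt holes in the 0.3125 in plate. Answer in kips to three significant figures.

Per bolt r_n = 1.5 l_c t F_u ≤ 3.0 d t F_u; upper limit = 3.0 × 0.875 × 0.3125 × 58 = 47.58 kips.
Edge bolt: l_c = 2 − 0.9375/2 = 1.531 in → 1.5 × 1.531 × 0.3125 × 58 = 41.63 → r_n = 41.63 kips.
Interior bolts: l_c = 2.5 − 0.9375 = 1.562 in → 1.5 × 1.562 × 0.3125 × 58 = 42.48 → r_n = 42.48 kips.
R_n = 1 × 41.63 + 4 × 42.48 = 211.6 kips.
Design strength φR_n = 0.75 × 211.6 = 159 kips.

159 kips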